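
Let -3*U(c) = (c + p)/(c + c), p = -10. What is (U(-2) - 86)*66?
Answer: -5742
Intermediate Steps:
U(c) = -(-10 + c)/(6*c) (U(c) = -(c - 10)/(3*(c + c)) = -(-10 + c)/(3*(2*c)) = -(-10 + c)*1/(2*c)/3 = -(-10 + c)/(6*c))
(U(-2) - 86)*66 = ((1/6)*(10 - 1*(-2))/(-2) - 86)*66 = ((1/6)*(-1/2)*(10 + 2) - 86)*66 = ((1/6)*(-1/2)*12 - 86)*66 = (-1 - 86)*66 = -87*66 = -5742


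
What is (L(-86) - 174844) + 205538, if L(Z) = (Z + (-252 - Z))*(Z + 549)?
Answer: -85982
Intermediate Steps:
L(Z) = -138348 - 252*Z (L(Z) = -252*(549 + Z) = -138348 - 252*Z)
(L(-86) - 174844) + 205538 = ((-138348 - 252*(-86)) - 174844) + 205538 = ((-138348 + 21672) - 174844) + 205538 = (-116676 - 174844) + 205538 = -291520 + 205538 = -85982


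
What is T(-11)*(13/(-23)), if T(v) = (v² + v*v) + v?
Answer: -3003/23 ≈ -130.57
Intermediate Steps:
T(v) = v + 2*v² (T(v) = (v² + v²) + v = 2*v² + v = v + 2*v²)
T(-11)*(13/(-23)) = (-11*(1 + 2*(-11)))*(13/(-23)) = (-11*(1 - 22))*(13*(-1/23)) = -11*(-21)*(-13/23) = 231*(-13/23) = -3003/23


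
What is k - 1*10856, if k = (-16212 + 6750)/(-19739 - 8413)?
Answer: -50934775/4692 ≈ -10856.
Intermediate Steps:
k = 1577/4692 (k = -9462/(-28152) = -9462*(-1/28152) = 1577/4692 ≈ 0.33610)
k - 1*10856 = 1577/4692 - 1*10856 = 1577/4692 - 10856 = -50934775/4692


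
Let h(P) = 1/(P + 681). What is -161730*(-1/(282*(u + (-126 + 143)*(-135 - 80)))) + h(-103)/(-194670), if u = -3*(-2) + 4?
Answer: -2496260761/15865215660 ≈ -0.15734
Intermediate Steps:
h(P) = 1/(681 + P)
u = 10 (u = 6 + 4 = 10)
-161730*(-1/(282*(u + (-126 + 143)*(-135 - 80)))) + h(-103)/(-194670) = -161730*(-1/(282*(10 + (-126 + 143)*(-135 - 80)))) + 1/((681 - 103)*(-194670)) = -161730*(-1/(282*(10 + 17*(-215)))) - 1/194670/578 = -161730*(-1/(282*(10 - 3655))) + (1/578)*(-1/194670) = -161730/((-282*(-3645))) - 1/112519260 = -161730/1027890 - 1/112519260 = -161730*1/1027890 - 1/112519260 = -599/3807 - 1/112519260 = -2496260761/15865215660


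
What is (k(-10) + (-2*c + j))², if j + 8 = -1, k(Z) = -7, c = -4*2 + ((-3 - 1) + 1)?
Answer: 36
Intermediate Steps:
c = -11 (c = -8 + (-4 + 1) = -8 - 3 = -11)
j = -9 (j = -8 - 1 = -9)
(k(-10) + (-2*c + j))² = (-7 + (-2*(-11) - 9))² = (-7 + (22 - 9))² = (-7 + 13)² = 6² = 36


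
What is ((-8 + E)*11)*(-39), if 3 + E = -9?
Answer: 8580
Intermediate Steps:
E = -12 (E = -3 - 9 = -12)
((-8 + E)*11)*(-39) = ((-8 - 12)*11)*(-39) = -20*11*(-39) = -220*(-39) = 8580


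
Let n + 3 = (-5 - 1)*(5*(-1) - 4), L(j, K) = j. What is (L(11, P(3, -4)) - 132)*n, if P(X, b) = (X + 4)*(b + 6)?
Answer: -6171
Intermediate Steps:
P(X, b) = (4 + X)*(6 + b)
n = 51 (n = -3 + (-5 - 1)*(5*(-1) - 4) = -3 - 6*(-5 - 4) = -3 - 6*(-9) = -3 + 54 = 51)
(L(11, P(3, -4)) - 132)*n = (11 - 132)*51 = -121*51 = -6171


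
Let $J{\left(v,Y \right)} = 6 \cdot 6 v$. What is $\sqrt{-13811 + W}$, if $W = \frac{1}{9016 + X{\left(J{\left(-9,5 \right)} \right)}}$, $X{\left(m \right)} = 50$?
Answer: $\frac{5 i \sqrt{45406344786}}{9066} \approx 117.52 i$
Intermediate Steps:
$J{\left(v,Y \right)} = 36 v$
$W = \frac{1}{9066}$ ($W = \frac{1}{9016 + 50} = \frac{1}{9066} \approx 0.0001103$)
$\sqrt{-13811 + W} = \sqrt{-13811 + \frac{1}{9066}} = \sqrt{- \frac{125210525}{9066}} = \frac{5 i \sqrt{45406344786}}{9066}$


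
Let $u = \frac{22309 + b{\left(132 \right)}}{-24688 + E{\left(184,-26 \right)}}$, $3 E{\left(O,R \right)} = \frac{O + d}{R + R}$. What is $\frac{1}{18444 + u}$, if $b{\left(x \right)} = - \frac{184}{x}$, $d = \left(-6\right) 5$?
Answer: $\frac{21183151}{390682897118} \approx 5.4221 \cdot 10^{-5}$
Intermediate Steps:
$d = -30$
$E{\left(O,R \right)} = \frac{-30 + O}{6 R}$ ($E{\left(O,R \right)} = \frac{\left(O - 30\right) \frac{1}{R + R}}{3} = \frac{\left(-30 + O\right) \frac{1}{2 R}}{3} = \frac{\frac{1}{2} \frac{1}{R} \left(-30 + O\right)}{3} = \frac{-30 + O}{6 R}$)
$u = - \frac{19139926}{21183151}$ ($u = \frac{22309 - \frac{184}{132}}{-24688 + \frac{-30 + 184}{6 \left(-26\right)}} = \frac{22309 - \frac{46}{33}}{-24688 + \frac{1}{6} \left(- \frac{1}{26}\right) 154} = \frac{22309 - \frac{46}{33}}{-24688 - \frac{77}{78}} = \frac{736151}{33 \left(- \frac{1925741}{78}\right)} = \frac{736151}{33} \left(- \frac{78}{1925741}\right) = - \frac{19139926}{21183151} \approx -0.90354$)
$\frac{1}{18444 + u} = \frac{1}{18444 - \frac{19139926}{21183151}} = \frac{1}{\frac{390682897118}{21183151}} = \frac{21183151}{390682897118}$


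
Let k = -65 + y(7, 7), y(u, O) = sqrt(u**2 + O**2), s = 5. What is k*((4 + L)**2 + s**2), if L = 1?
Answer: -3250 + 350*sqrt(2) ≈ -2755.0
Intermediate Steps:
y(u, O) = sqrt(O**2 + u**2)
k = -65 + 7*sqrt(2) (k = -65 + sqrt(7**2 + 7**2) = -65 + sqrt(49 + 49) = -65 + sqrt(98) = -65 + 7*sqrt(2) ≈ -55.101)
k*((4 + L)**2 + s**2) = (-65 + 7*sqrt(2))*((4 + 1)**2 + 5**2) = (-65 + 7*sqrt(2))*(5**2 + 25) = (-65 + 7*sqrt(2))*(25 + 25) = (-65 + 7*sqrt(2))*50 = -3250 + 350*sqrt(2)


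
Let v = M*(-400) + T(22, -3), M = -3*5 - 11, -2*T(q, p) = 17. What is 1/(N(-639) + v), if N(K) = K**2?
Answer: 2/837425 ≈ 2.3883e-6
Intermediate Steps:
T(q, p) = -17/2 (T(q, p) = -1/2*17 = -17/2)
M = -26 (M = -15 - 11 = -26)
v = 20783/2 (v = -26*(-400) - 17/2 = 10400 - 17/2 = 20783/2 ≈ 10392.)
1/(N(-639) + v) = 1/((-639)**2 + 20783/2) = 1/(408321 + 20783/2) = 1/(837425/2) = 2/837425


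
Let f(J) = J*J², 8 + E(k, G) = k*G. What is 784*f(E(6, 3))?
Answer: 784000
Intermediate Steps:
E(k, G) = -8 + G*k (E(k, G) = -8 + k*G = -8 + G*k)
f(J) = J³
784*f(E(6, 3)) = 784*(-8 + 3*6)³ = 784*(-8 + 18)³ = 784*10³ = 784*1000 = 784000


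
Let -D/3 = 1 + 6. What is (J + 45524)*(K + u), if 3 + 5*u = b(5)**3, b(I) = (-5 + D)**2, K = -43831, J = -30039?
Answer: 956033425946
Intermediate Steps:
D = -21 (D = -3*(1 + 6) = -3*7 = -21)
b(I) = 676 (b(I) = (-5 - 21)**2 = (-26)**2 = 676)
u = 308915773/5 (u = -3/5 + (1/5)*676**3 = -3/5 + (1/5)*308915776 = -3/5 + 308915776/5 = 308915773/5 ≈ 6.1783e+7)
(J + 45524)*(K + u) = (-30039 + 45524)*(-43831 + 308915773/5) = 15485*(308696618/5) = 956033425946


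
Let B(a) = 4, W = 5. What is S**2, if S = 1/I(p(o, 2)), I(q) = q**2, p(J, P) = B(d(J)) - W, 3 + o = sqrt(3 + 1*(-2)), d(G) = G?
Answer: 1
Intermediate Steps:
o = -2 (o = -3 + sqrt(3 + 1*(-2)) = -3 + sqrt(3 - 2) = -3 + sqrt(1) = -3 + 1 = -2)
p(J, P) = -1 (p(J, P) = 4 - 1*5 = 4 - 5 = -1)
S = 1 (S = 1/((-1)**2) = 1/1 = 1)
S**2 = 1**2 = 1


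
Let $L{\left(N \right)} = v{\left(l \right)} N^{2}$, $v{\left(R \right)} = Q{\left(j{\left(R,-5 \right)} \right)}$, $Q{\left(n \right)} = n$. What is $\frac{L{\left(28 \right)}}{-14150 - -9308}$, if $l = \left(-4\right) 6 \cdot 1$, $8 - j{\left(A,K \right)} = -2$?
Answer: $- \frac{3920}{2421} \approx -1.6192$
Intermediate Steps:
$j{\left(A,K \right)} = 10$ ($j{\left(A,K \right)} = 8 - -2 = 8 + 2 = 10$)
$l = -24$ ($l = \left(-24\right) 1 = -24$)
$v{\left(R \right)} = 10$
$L{\left(N \right)} = 10 N^{2}$
$\frac{L{\left(28 \right)}}{-14150 - -9308} = \frac{10 \cdot 28^{2}}{-14150 - -9308} = \frac{10 \cdot 784}{-14150 + 9308} = \frac{7840}{-4842} = 7840 \left(- \frac{1}{4842}\right) = - \frac{3920}{2421}$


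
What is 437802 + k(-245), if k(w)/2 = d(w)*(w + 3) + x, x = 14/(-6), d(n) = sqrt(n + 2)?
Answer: 1313392/3 - 4356*I*sqrt(3) ≈ 4.378e+5 - 7544.8*I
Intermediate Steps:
d(n) = sqrt(2 + n)
x = -7/3 (x = 14*(-1/6) = -7/3 ≈ -2.3333)
k(w) = -14/3 + 2*sqrt(2 + w)*(3 + w) (k(w) = 2*(sqrt(2 + w)*(w + 3) - 7/3) = 2*(sqrt(2 + w)*(3 + w) - 7/3) = 2*(-7/3 + sqrt(2 + w)*(3 + w)) = -14/3 + 2*sqrt(2 + w)*(3 + w))
437802 + k(-245) = 437802 + (-14/3 + 6*sqrt(2 - 245) + 2*(-245)*sqrt(2 - 245)) = 437802 + (-14/3 + 6*sqrt(-243) + 2*(-245)*sqrt(-243)) = 437802 + (-14/3 + 6*(9*I*sqrt(3)) + 2*(-245)*(9*I*sqrt(3))) = 437802 + (-14/3 + 54*I*sqrt(3) - 4410*I*sqrt(3)) = 437802 + (-14/3 - 4356*I*sqrt(3)) = 1313392/3 - 4356*I*sqrt(3)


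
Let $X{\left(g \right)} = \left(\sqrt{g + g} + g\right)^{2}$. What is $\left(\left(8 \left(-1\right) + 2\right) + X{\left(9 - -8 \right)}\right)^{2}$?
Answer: $139793 + 21556 \sqrt{34} \approx 2.6549 \cdot 10^{5}$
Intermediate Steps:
$X{\left(g \right)} = \left(g + \sqrt{2} \sqrt{g}\right)^{2}$ ($X{\left(g \right)} = \left(\sqrt{2 g} + g\right)^{2} = \left(\sqrt{2} \sqrt{g} + g\right)^{2} = \left(g + \sqrt{2} \sqrt{g}\right)^{2}$)
$\left(\left(8 \left(-1\right) + 2\right) + X{\left(9 - -8 \right)}\right)^{2} = \left(\left(8 \left(-1\right) + 2\right) + \left(\left(9 - -8\right) + \sqrt{2} \sqrt{9 - -8}\right)^{2}\right)^{2} = \left(\left(-8 + 2\right) + \left(\left(9 + 8\right) + \sqrt{2} \sqrt{9 + 8}\right)^{2}\right)^{2} = \left(-6 + \left(17 + \sqrt{2} \sqrt{17}\right)^{2}\right)^{2} = \left(-6 + \left(17 + \sqrt{34}\right)^{2}\right)^{2}$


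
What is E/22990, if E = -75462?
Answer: -37731/11495 ≈ -3.2824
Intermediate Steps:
E/22990 = -75462/22990 = -75462*1/22990 = -37731/11495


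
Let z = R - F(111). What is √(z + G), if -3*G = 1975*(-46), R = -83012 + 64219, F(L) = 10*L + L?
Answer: 2*√23106/3 ≈ 101.34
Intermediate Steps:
F(L) = 11*L
R = -18793
z = -20014 (z = -18793 - 11*111 = -18793 - 1*1221 = -18793 - 1221 = -20014)
G = 90850/3 (G = -1975*(-46)/3 = -⅓*(-90850) = 90850/3 ≈ 30283.)
√(z + G) = √(-20014 + 90850/3) = √(30808/3) = 2*√23106/3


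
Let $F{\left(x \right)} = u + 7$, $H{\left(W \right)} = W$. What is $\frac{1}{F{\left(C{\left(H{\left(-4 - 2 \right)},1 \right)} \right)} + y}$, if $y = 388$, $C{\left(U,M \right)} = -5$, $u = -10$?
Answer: $\frac{1}{385} \approx 0.0025974$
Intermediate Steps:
$F{\left(x \right)} = -3$ ($F{\left(x \right)} = -10 + 7 = -3$)
$\frac{1}{F{\left(C{\left(H{\left(-4 - 2 \right)},1 \right)} \right)} + y} = \frac{1}{-3 + 388} = \frac{1}{385}$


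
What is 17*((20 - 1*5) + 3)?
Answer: 306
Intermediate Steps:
17*((20 - 1*5) + 3) = 17*((20 - 5) + 3) = 17*(15 + 3) = 17*18 = 306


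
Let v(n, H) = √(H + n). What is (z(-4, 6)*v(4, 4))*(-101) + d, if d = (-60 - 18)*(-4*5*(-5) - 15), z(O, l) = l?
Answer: -6630 - 1212*√2 ≈ -8344.0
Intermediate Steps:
d = -6630 (d = -78*(-20*(-5) - 15) = -78*(100 - 15) = -78*85 = -6630)
(z(-4, 6)*v(4, 4))*(-101) + d = (6*√(4 + 4))*(-101) - 6630 = (6*√8)*(-101) - 6630 = (6*(2*√2))*(-101) - 6630 = (12*√2)*(-101) - 6630 = -1212*√2 - 6630 = -6630 - 1212*√2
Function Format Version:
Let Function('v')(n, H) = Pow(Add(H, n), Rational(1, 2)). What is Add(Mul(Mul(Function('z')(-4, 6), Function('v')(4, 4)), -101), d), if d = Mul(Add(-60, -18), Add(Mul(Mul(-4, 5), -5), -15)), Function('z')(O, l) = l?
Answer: Add(-6630, Mul(-1212, Pow(2, Rational(1, 2)))) ≈ -8344.0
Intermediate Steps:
d = -6630 (d = Mul(-78, Add(Mul(-20, -5), -15)) = Mul(-78, Add(100, -15)) = Mul(-78, 85) = -6630)
Add(Mul(Mul(Function('z')(-4, 6), Function('v')(4, 4)), -101), d) = Add(Mul(Mul(6, Pow(Add(4, 4), Rational(1, 2))), -101), -6630) = Add(Mul(Mul(6, Pow(8, Rational(1, 2))), -101), -6630) = Add(Mul(Mul(6, Mul(2, Pow(2, Rational(1, 2)))), -101), -6630) = Add(Mul(Mul(12, Pow(2, Rational(1, 2))), -101), -6630) = Add(Mul(-1212, Pow(2, Rational(1, 2))), -6630) = Add(-6630, Mul(-1212, Pow(2, Rational(1, 2))))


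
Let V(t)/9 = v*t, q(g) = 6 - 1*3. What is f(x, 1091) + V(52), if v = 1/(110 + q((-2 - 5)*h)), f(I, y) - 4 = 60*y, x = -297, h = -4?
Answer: 7397900/113 ≈ 65468.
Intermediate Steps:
q(g) = 3 (q(g) = 6 - 3 = 3)
f(I, y) = 4 + 60*y
v = 1/113 (v = 1/(110 + 3) = 1/113 ≈ 0.0088496)
V(t) = 9*t/113 (V(t) = 9*(t/113) = 9*t/113)
f(x, 1091) + V(52) = (4 + 60*1091) + (9/113)*52 = (4 + 65460) + 468/113 = 65464 + 468/113 = 7397900/113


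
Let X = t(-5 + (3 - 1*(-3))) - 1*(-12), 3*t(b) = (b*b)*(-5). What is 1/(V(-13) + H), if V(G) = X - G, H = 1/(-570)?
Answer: 190/4433 ≈ 0.042860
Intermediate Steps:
t(b) = -5*b²/3 (t(b) = ((b*b)*(-5))/3 = (b²*(-5))/3 = (-5*b²)/3 = -5*b²/3)
X = 31/3 (X = -5*(-5 + (3 - 1*(-3)))²/3 - 1*(-12) = -5*(-5 + (3 + 3))²/3 + 12 = -5*(-5 + 6)²/3 + 12 = -5/3*1² + 12 = -5/3*1 + 12 = -5/3 + 12 = 31/3 ≈ 10.333)
H = -1/570 ≈ -0.0017544
V(G) = 31/3 - G
1/(V(-13) + H) = 1/((31/3 - 1*(-13)) - 1/570) = 1/((31/3 + 13) - 1/570) = 1/(70/3 - 1/570) = 1/(4433/190) = 190/4433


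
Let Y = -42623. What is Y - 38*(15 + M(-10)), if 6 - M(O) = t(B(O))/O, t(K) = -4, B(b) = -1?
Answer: -217029/5 ≈ -43406.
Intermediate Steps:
M(O) = 6 + 4/O (M(O) = 6 - (-4)/O = 6 + 4/O)
Y - 38*(15 + M(-10)) = -42623 - 38*(15 + (6 + 4/(-10))) = -42623 - 38*(15 + (6 + 4*(-⅒))) = -42623 - 38*(15 + (6 - ⅖)) = -42623 - 38*(15 + 28/5) = -42623 - 38*103/5 = -42623 - 3914/5 = -217029/5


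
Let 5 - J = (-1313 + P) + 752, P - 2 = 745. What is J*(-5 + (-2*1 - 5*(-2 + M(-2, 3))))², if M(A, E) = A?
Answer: -30589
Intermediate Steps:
P = 747 (P = 2 + 745 = 747)
J = -181 (J = 5 - ((-1313 + 747) + 752) = 5 - (-566 + 752) = 5 - 1*186 = 5 - 186 = -181)
J*(-5 + (-2*1 - 5*(-2 + M(-2, 3))))² = -181*(-5 + (-2*1 - 5*(-2 - 2)))² = -181*(-5 + (-2 - 5*(-4)))² = -181*(-5 + (-2 + 20))² = -181*(-5 + 18)² = -181*13² = -181*169 = -30589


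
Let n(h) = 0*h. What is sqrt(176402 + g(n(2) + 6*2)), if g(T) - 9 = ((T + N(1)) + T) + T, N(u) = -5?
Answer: sqrt(176442) ≈ 420.05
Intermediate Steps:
n(h) = 0
g(T) = 4 + 3*T (g(T) = 9 + (((T - 5) + T) + T) = 9 + (((-5 + T) + T) + T) = 9 + ((-5 + 2*T) + T) = 9 + (-5 + 3*T) = 4 + 3*T)
sqrt(176402 + g(n(2) + 6*2)) = sqrt(176402 + (4 + 3*(0 + 6*2))) = sqrt(176402 + (4 + 3*(0 + 12))) = sqrt(176402 + (4 + 3*12)) = sqrt(176402 + (4 + 36)) = sqrt(176402 + 40) = sqrt(176442)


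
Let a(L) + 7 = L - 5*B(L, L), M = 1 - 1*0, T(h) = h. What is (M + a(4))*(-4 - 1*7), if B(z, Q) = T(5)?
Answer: 297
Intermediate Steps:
B(z, Q) = 5
M = 1 (M = 1 + 0 = 1)
a(L) = -32 + L (a(L) = -7 + (L - 5*5) = -7 + (L - 25) = -7 + (-25 + L) = -32 + L)
(M + a(4))*(-4 - 1*7) = (1 + (-32 + 4))*(-4 - 1*7) = (1 - 28)*(-4 - 7) = -27*(-11) = 297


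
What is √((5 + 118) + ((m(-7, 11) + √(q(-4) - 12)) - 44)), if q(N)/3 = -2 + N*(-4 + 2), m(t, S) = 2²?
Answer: √(83 + √6) ≈ 9.2439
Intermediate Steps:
m(t, S) = 4
q(N) = -6 - 6*N (q(N) = 3*(-2 + N*(-4 + 2)) = 3*(-2 + N*(-2)) = 3*(-2 - 2*N) = -6 - 6*N)
√((5 + 118) + ((m(-7, 11) + √(q(-4) - 12)) - 44)) = √((5 + 118) + ((4 + √((-6 - 6*(-4)) - 12)) - 44)) = √(123 + ((4 + √((-6 + 24) - 12)) - 44)) = √(123 + ((4 + √(18 - 12)) - 44)) = √(123 + ((4 + √6) - 44)) = √(123 + (-40 + √6)) = √(83 + √6)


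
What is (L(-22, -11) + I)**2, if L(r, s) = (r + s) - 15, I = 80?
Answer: 1024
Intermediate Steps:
L(r, s) = -15 + r + s
(L(-22, -11) + I)**2 = ((-15 - 22 - 11) + 80)**2 = (-48 + 80)**2 = 32**2 = 1024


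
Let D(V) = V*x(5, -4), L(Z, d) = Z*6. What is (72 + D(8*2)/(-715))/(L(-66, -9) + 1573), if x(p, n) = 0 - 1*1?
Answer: 51496/841555 ≈ 0.061191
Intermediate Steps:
L(Z, d) = 6*Z
x(p, n) = -1 (x(p, n) = 0 - 1 = -1)
D(V) = -V (D(V) = V*(-1) = -V)
(72 + D(8*2)/(-715))/(L(-66, -9) + 1573) = (72 - 8*2/(-715))/(6*(-66) + 1573) = (72 - 1*16*(-1/715))/(-396 + 1573) = (72 - 16*(-1/715))/1177 = (72 + 16/715)*(1/1177) = (51496/715)*(1/1177) = 51496/841555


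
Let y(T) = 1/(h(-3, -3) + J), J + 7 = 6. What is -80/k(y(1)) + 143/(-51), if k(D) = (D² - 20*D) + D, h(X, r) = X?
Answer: -76291/3927 ≈ -19.427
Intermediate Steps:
J = -1 (J = -7 + 6 = -1)
y(T) = -¼ (y(T) = 1/(-3 - 1) = 1/(-4) = -¼)
k(D) = D² - 19*D
-80/k(y(1)) + 143/(-51) = -80*(-4/(-19 - ¼)) + 143/(-51) = -80/((-¼*(-77/4))) + 143*(-1/51) = -80/77/16 - 143/51 = -80*16/77 - 143/51 = -1280/77 - 143/51 = -76291/3927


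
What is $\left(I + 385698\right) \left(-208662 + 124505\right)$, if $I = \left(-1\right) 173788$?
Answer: $-17833709870$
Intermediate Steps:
$I = -173788$
$\left(I + 385698\right) \left(-208662 + 124505\right) = \left(-173788 + 385698\right) \left(-208662 + 124505\right) = 211910 \left(-84157\right) = -17833709870$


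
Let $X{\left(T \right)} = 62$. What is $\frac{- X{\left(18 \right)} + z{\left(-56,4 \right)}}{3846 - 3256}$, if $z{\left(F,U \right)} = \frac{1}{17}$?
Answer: $- \frac{1053}{10030} \approx -0.10498$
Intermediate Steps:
$z{\left(F,U \right)} = \frac{1}{17}$
$\frac{- X{\left(18 \right)} + z{\left(-56,4 \right)}}{3846 - 3256} = \frac{\left(-1\right) 62 + \frac{1}{17}}{3846 - 3256} = \frac{-62 + \frac{1}{17}}{590} = \left(- \frac{1053}{17}\right) \frac{1}{590} = - \frac{1053}{10030}$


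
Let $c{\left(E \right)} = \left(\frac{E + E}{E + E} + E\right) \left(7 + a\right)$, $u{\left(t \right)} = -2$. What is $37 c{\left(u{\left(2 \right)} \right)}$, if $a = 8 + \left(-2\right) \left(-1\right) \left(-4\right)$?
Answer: $-259$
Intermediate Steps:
$a = 0$ ($a = 8 + 2 \left(-4\right) = 8 - 8 = 0$)
$c{\left(E \right)} = 7 + 7 E$ ($c{\left(E \right)} = \left(\frac{E + E}{E + E} + E\right) \left(7 + 0\right) = \left(\frac{2 E}{2 E} + E\right) 7 = \left(2 E \frac{1}{2 E} + E\right) 7 = \left(1 + E\right) 7 = 7 + 7 E$)
$37 c{\left(u{\left(2 \right)} \right)} = 37 \left(7 + 7 \left(-2\right)\right) = 37 \left(7 - 14\right) = 37 \left(-7\right) = -259$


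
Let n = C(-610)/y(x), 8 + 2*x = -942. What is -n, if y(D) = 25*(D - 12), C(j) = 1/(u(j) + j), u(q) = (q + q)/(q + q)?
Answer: -1/7414575 ≈ -1.3487e-7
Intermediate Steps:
u(q) = 1 (u(q) = (2*q)/((2*q)) = (2*q)*(1/(2*q)) = 1)
x = -475 (x = -4 + (½)*(-942) = -4 - 471 = -475)
C(j) = 1/(1 + j)
y(D) = -300 + 25*D (y(D) = 25*(-12 + D) = -300 + 25*D)
n = 1/7414575 (n = 1/((1 - 610)*(-300 + 25*(-475))) = 1/((-609)*(-300 - 11875)) = -1/609/(-12175) = -1/609*(-1/12175) = 1/7414575 ≈ 1.3487e-7)
-n = -1*1/7414575 = -1/7414575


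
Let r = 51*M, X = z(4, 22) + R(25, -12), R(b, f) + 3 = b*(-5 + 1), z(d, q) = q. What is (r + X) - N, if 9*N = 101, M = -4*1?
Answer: -2666/9 ≈ -296.22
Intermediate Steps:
M = -4
N = 101/9 (N = (⅑)*101 = 101/9 ≈ 11.222)
R(b, f) = -3 - 4*b (R(b, f) = -3 + b*(-5 + 1) = -3 + b*(-4) = -3 - 4*b)
X = -81 (X = 22 + (-3 - 4*25) = 22 + (-3 - 100) = 22 - 103 = -81)
r = -204 (r = 51*(-4) = -204)
(r + X) - N = (-204 - 81) - 1*101/9 = -285 - 101/9 = -2666/9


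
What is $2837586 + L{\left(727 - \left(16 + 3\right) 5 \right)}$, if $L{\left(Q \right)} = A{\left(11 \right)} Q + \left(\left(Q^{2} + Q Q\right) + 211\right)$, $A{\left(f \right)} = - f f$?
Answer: $3560173$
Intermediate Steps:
$A{\left(f \right)} = - f^{2}$
$L{\left(Q \right)} = 211 - 121 Q + 2 Q^{2}$ ($L{\left(Q \right)} = - 11^{2} Q + \left(\left(Q^{2} + Q Q\right) + 211\right) = \left(-1\right) 121 Q + \left(\left(Q^{2} + Q^{2}\right) + 211\right) = - 121 Q + \left(2 Q^{2} + 211\right) = - 121 Q + \left(211 + 2 Q^{2}\right) = 211 - 121 Q + 2 Q^{2}$)
$2837586 + L{\left(727 - \left(16 + 3\right) 5 \right)} = 2837586 + \left(211 - 121 \left(727 - \left(16 + 3\right) 5\right) + 2 \left(727 - \left(16 + 3\right) 5\right)^{2}\right) = 2837586 + \left(211 - 121 \left(727 - 19 \cdot 5\right) + 2 \left(727 - 19 \cdot 5\right)^{2}\right) = 2837586 + \left(211 - 121 \left(727 - 95\right) + 2 \left(727 - 95\right)^{2}\right) = 2837586 + \left(211 - 76472 + 2 \cdot 632^{2}\right) = 2837586 + \left(211 - 76472 + 2 \cdot 399424\right) = 2837586 + \left(211 - 76472 + 798848\right) = 2837586 + 722587 = 3560173$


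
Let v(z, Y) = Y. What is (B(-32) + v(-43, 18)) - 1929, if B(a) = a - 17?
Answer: -1960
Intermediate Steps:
B(a) = -17 + a
(B(-32) + v(-43, 18)) - 1929 = ((-17 - 32) + 18) - 1929 = (-49 + 18) - 1929 = -31 - 1929 = -1960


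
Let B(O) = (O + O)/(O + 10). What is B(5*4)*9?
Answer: 12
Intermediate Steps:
B(O) = 2*O/(10 + O) (B(O) = (2*O)/(10 + O) = 2*O/(10 + O))
B(5*4)*9 = (2*(5*4)/(10 + 5*4))*9 = (2*20/(10 + 20))*9 = (2*20/30)*9 = (2*20*(1/30))*9 = (4/3)*9 = 12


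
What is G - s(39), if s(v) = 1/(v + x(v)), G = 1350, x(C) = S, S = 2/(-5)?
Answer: 260545/193 ≈ 1350.0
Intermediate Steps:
S = -⅖ (S = 2*(-⅕) = -⅖ ≈ -0.40000)
x(C) = -⅖
s(v) = 1/(-⅖ + v) (s(v) = 1/(v - ⅖) = 1/(-⅖ + v))
G - s(39) = 1350 - 5/(-2 + 5*39) = 1350 - 5/(-2 + 195) = 1350 - 5/193 = 260545/193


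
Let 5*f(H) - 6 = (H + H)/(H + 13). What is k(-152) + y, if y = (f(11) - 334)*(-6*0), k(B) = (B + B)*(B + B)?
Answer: 92416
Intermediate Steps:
f(H) = 6/5 + 2*H/(5*(13 + H)) (f(H) = 6/5 + ((H + H)/(H + 13))/5 = 6/5 + ((2*H)/(13 + H))/5 = 6/5 + (2*H/(13 + H))/5 = 6/5 + 2*H/(5*(13 + H)))
k(B) = 4*B² (k(B) = (2*B)*(2*B) = 4*B²)
y = 0 (y = (2*(39 + 4*11)/(5*(13 + 11)) - 334)*(-6*0) = ((⅖)*(39 + 44)/24 - 334)*0 = ((⅖)*(1/24)*83 - 334)*0 = (83/60 - 334)*0 = -19957/60*0 = 0)
k(-152) + y = 4*(-152)² + 0 = 4*23104 + 0 = 92416 + 0 = 92416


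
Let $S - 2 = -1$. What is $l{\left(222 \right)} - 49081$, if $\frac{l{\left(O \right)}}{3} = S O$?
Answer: $-48415$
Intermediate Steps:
$S = 1$ ($S = 2 - 1 = 1$)
$l{\left(O \right)} = 3 O$ ($l{\left(O \right)} = 3 \cdot 1 O = 3 O$)
$l{\left(222 \right)} - 49081 = 3 \cdot 222 - 49081 = 666 - 49081 = -48415$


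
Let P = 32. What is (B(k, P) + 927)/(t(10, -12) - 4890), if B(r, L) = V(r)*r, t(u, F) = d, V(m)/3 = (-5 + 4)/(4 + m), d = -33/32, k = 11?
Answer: -147968/782565 ≈ -0.18908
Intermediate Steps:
d = -33/32 (d = -33*1/32 = -33/32 ≈ -1.0313)
V(m) = -3/(4 + m) (V(m) = 3*((-5 + 4)/(4 + m)) = 3*(-1/(4 + m)) = -3/(4 + m))
t(u, F) = -33/32
B(r, L) = -3*r/(4 + r) (B(r, L) = (-3/(4 + r))*r = -3*r/(4 + r))
(B(k, P) + 927)/(t(10, -12) - 4890) = (-3*11/(4 + 11) + 927)/(-33/32 - 4890) = (-3*11/15 + 927)/(-156513/32) = (-3*11*1/15 + 927)*(-32/156513) = (-11/5 + 927)*(-32/156513) = (4624/5)*(-32/156513) = -147968/782565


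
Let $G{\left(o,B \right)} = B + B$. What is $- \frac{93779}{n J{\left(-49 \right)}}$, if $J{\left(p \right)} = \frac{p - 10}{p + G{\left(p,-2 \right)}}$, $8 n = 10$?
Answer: $- \frac{19881148}{295} \approx -67394.0$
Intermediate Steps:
$n = \frac{5}{4}$ ($n = \frac{1}{8} \cdot 10 = \frac{5}{4} \approx 1.25$)
$G{\left(o,B \right)} = 2 B$
$J{\left(p \right)} = \frac{-10 + p}{-4 + p}$ ($J{\left(p \right)} = \frac{p - 10}{p + 2 \left(-2\right)} = \frac{-10 + p}{p - 4} = \frac{-10 + p}{-4 + p}$)
$- \frac{93779}{n J{\left(-49 \right)}} = - \frac{93779}{\frac{5}{4} \frac{-10 - 49}{-4 - 49}} = - \frac{93779}{\frac{5}{4} \frac{1}{-53} \left(-59\right)} = - \frac{93779}{\frac{5}{4} \left(\left(- \frac{1}{53}\right) \left(-59\right)\right)} = - \frac{93779}{\frac{5}{4} \cdot \frac{59}{53}} = - \frac{93779}{\frac{295}{212}} = \left(-93779\right) \frac{212}{295} = - \frac{19881148}{295}$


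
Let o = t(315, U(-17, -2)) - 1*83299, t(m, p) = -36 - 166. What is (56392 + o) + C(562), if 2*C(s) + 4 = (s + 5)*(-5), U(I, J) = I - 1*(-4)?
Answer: -57057/2 ≈ -28529.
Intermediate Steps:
U(I, J) = 4 + I (U(I, J) = I + 4 = 4 + I)
t(m, p) = -202
C(s) = -29/2 - 5*s/2 (C(s) = -2 + ((s + 5)*(-5))/2 = -2 + ((5 + s)*(-5))/2 = -2 + (-25 - 5*s)/2 = -2 + (-25/2 - 5*s/2) = -29/2 - 5*s/2)
o = -83501 (o = -202 - 1*83299 = -202 - 83299 = -83501)
(56392 + o) + C(562) = (56392 - 83501) + (-29/2 - 5/2*562) = -27109 + (-29/2 - 1405) = -27109 - 2839/2 = -57057/2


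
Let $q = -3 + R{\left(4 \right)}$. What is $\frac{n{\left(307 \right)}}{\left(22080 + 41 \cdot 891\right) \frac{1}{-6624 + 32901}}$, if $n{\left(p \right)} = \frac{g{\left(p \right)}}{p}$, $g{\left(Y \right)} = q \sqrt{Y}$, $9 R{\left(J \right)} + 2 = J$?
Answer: $- \frac{218975 \sqrt{307}}{53980731} \approx -0.071076$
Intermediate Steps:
$R{\left(J \right)} = - \frac{2}{9} + \frac{J}{9}$
$q = - \frac{25}{9}$ ($q = -3 + \left(- \frac{2}{9} + \frac{1}{9} \cdot 4\right) = -3 + \left(- \frac{2}{9} + \frac{4}{9}\right) = -3 + \frac{2}{9} = - \frac{25}{9} \approx -2.7778$)
$g{\left(Y \right)} = - \frac{25 \sqrt{Y}}{9}$
$n{\left(p \right)} = - \frac{25}{9 \sqrt{p}}$ ($n{\left(p \right)} = \frac{\left(- \frac{25}{9}\right) \sqrt{p}}{p} = - \frac{25}{9 \sqrt{p}}$)
$\frac{n{\left(307 \right)}}{\left(22080 + 41 \cdot 891\right) \frac{1}{-6624 + 32901}} = \frac{\left(- \frac{25}{9}\right) \frac{1}{\sqrt{307}}}{\left(22080 + 41 \cdot 891\right) \frac{1}{-6624 + 32901}} = \frac{\left(- \frac{25}{9}\right) \frac{\sqrt{307}}{307}}{\left(22080 + 36531\right) \frac{1}{26277}} = \frac{\left(- \frac{25}{2763}\right) \sqrt{307}}{58611 \cdot \frac{1}{26277}} = \frac{\left(- \frac{25}{2763}\right) \sqrt{307}}{\frac{19537}{8759}} = - \frac{25 \sqrt{307}}{2763} \cdot \frac{8759}{19537} = - \frac{218975 \sqrt{307}}{53980731}$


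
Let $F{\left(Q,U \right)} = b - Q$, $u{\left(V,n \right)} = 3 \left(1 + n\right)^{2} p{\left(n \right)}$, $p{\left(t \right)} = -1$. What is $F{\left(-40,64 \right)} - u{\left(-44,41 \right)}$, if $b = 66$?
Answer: $5398$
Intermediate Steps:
$u{\left(V,n \right)} = - 3 \left(1 + n\right)^{2}$ ($u{\left(V,n \right)} = 3 \left(1 + n\right)^{2} \left(-1\right) = - 3 \left(1 + n\right)^{2}$)
$F{\left(Q,U \right)} = 66 - Q$
$F{\left(-40,64 \right)} - u{\left(-44,41 \right)} = \left(66 - -40\right) - - 3 \left(1 + 41\right)^{2} = \left(66 + 40\right) - - 3 \cdot 42^{2} = 106 - \left(-3\right) 1764 = 106 - -5292 = 106 + 5292 = 5398$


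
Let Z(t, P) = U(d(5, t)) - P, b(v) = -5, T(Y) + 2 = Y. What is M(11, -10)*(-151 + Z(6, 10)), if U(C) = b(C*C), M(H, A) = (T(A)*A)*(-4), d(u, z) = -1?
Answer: 79680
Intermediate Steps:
T(Y) = -2 + Y
M(H, A) = -4*A*(-2 + A) (M(H, A) = ((-2 + A)*A)*(-4) = (A*(-2 + A))*(-4) = -4*A*(-2 + A))
U(C) = -5
Z(t, P) = -5 - P
M(11, -10)*(-151 + Z(6, 10)) = (4*(-10)*(2 - 1*(-10)))*(-151 + (-5 - 1*10)) = (4*(-10)*(2 + 10))*(-151 + (-5 - 10)) = (4*(-10)*12)*(-151 - 15) = -480*(-166) = 79680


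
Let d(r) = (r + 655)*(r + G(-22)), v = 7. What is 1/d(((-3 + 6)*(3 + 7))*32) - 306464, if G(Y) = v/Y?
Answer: -10449654707658/34097495 ≈ -3.0646e+5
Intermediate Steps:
G(Y) = 7/Y
d(r) = (655 + r)*(-7/22 + r) (d(r) = (r + 655)*(r + 7/(-22)) = (655 + r)*(r + 7*(-1/22)) = (655 + r)*(r - 7/22) = (655 + r)*(-7/22 + r))
1/d(((-3 + 6)*(3 + 7))*32) - 306464 = 1/(-4585/22 + (((-3 + 6)*(3 + 7))*32)² + 14403*(((-3 + 6)*(3 + 7))*32)/22) - 306464 = 1/(-4585/22 + ((3*10)*32)² + 14403*((3*10)*32)/22) - 306464 = 1/(-4585/22 + (30*32)² + 14403*(30*32)/22) - 306464 = 1/(-4585/22 + 960² + (14403/22)*960) - 306464 = 1/(-4585/22 + 921600 + 6913440/11) - 306464 = 1/(34097495/22) - 306464 = 22/34097495 - 306464 = -10449654707658/34097495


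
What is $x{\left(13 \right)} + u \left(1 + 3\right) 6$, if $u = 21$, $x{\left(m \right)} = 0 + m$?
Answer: $517$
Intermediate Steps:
$x{\left(m \right)} = m$
$x{\left(13 \right)} + u \left(1 + 3\right) 6 = 13 + 21 \left(1 + 3\right) 6 = 13 + 21 \cdot 4 \cdot 6 = 13 + 21 \cdot 24 = 13 + 504 = 517$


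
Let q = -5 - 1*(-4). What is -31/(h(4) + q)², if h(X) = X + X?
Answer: -31/49 ≈ -0.63265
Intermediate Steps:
h(X) = 2*X
q = -1 (q = -5 + 4 = -1)
-31/(h(4) + q)² = -31/(2*4 - 1)² = -31/(8 - 1)² = -31/7² = -31/49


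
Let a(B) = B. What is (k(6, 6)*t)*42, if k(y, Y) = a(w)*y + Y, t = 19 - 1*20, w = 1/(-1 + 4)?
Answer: -336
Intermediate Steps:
w = ⅓ (w = 1/3 = ⅓ ≈ 0.33333)
t = -1 (t = 19 - 20 = -1)
k(y, Y) = Y + y/3 (k(y, Y) = y/3 + Y = Y + y/3)
(k(6, 6)*t)*42 = ((6 + (⅓)*6)*(-1))*42 = ((6 + 2)*(-1))*42 = (8*(-1))*42 = -8*42 = -336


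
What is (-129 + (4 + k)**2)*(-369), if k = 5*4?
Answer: -164943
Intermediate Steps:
k = 20
(-129 + (4 + k)**2)*(-369) = (-129 + (4 + 20)**2)*(-369) = (-129 + 24**2)*(-369) = (-129 + 576)*(-369) = 447*(-369) = -164943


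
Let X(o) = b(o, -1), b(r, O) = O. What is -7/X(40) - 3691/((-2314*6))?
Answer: 100879/13884 ≈ 7.2658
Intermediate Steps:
X(o) = -1
-7/X(40) - 3691/((-2314*6)) = -7/(-1) - 3691/((-2314*6)) = -7*(-1) - 3691/(-13884) = 7 - 3691*(-1/13884) = 7 + 3691/13884 = 100879/13884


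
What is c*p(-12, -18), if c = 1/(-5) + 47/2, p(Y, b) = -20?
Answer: -466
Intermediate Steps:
c = 233/10 (c = 1*(-1/5) + 47*(1/2) = -1/5 + 47/2 = 233/10 ≈ 23.300)
c*p(-12, -18) = (233/10)*(-20) = -466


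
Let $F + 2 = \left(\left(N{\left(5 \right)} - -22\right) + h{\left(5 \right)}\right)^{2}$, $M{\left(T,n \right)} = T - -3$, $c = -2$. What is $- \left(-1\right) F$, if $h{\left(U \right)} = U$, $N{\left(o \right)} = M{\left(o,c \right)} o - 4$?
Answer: $3967$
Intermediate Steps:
$M{\left(T,n \right)} = 3 + T$ ($M{\left(T,n \right)} = T + 3 = 3 + T$)
$N{\left(o \right)} = -4 + o \left(3 + o\right)$ ($N{\left(o \right)} = \left(3 + o\right) o - 4 = o \left(3 + o\right) - 4 = -4 + o \left(3 + o\right)$)
$F = 3967$ ($F = -2 + \left(\left(\left(-4 + 5 \left(3 + 5\right)\right) - -22\right) + 5\right)^{2} = -2 + \left(\left(\left(-4 + 5 \cdot 8\right) + 22\right) + 5\right)^{2} = -2 + \left(\left(\left(-4 + 40\right) + 22\right) + 5\right)^{2} = -2 + \left(\left(36 + 22\right) + 5\right)^{2} = -2 + \left(58 + 5\right)^{2} = -2 + 63^{2} = -2 + 3969 = 3967$)
$- \left(-1\right) F = - \left(-1\right) 3967 = \left(-1\right) \left(-3967\right) = 3967$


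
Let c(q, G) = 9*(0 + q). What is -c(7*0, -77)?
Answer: 0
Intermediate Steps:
c(q, G) = 9*q
-c(7*0, -77) = -9*7*0 = -9*0 = -1*0 = 0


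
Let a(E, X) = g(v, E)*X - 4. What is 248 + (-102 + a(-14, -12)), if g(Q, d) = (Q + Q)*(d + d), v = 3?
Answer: 2158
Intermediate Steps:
g(Q, d) = 4*Q*d (g(Q, d) = (2*Q)*(2*d) = 4*Q*d)
a(E, X) = -4 + 12*E*X (a(E, X) = (4*3*E)*X - 4 = (12*E)*X - 4 = 12*E*X - 4 = -4 + 12*E*X)
248 + (-102 + a(-14, -12)) = 248 + (-102 + (-4 + 12*(-14)*(-12))) = 248 + (-102 + (-4 + 2016)) = 248 + (-102 + 2012) = 248 + 1910 = 2158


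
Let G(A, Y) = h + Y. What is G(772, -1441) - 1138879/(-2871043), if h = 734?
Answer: -289812646/410149 ≈ -706.60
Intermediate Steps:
G(A, Y) = 734 + Y
G(772, -1441) - 1138879/(-2871043) = (734 - 1441) - 1138879/(-2871043) = -707 - 1138879*(-1/2871043) = -707 + 162697/410149 = -289812646/410149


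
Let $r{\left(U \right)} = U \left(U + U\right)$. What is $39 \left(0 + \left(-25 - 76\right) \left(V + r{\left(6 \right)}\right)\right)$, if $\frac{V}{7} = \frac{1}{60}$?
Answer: $- \frac{5681351}{20} \approx -2.8407 \cdot 10^{5}$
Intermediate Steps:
$V = \frac{7}{60} \approx 0.11667$
$r{\left(U \right)} = 2 U^{2}$ ($r{\left(U \right)} = U 2 U = 2 U^{2}$)
$39 \left(0 + \left(-25 - 76\right) \left(V + r{\left(6 \right)}\right)\right) = 39 \left(0 + \left(-25 - 76\right) \left(\frac{7}{60} + 2 \cdot 6^{2}\right)\right) = 39 \left(0 - 101 \left(\frac{7}{60} + 2 \cdot 36\right)\right) = 39 \left(0 - 101 \left(\frac{7}{60} + 72\right)\right) = 39 \left(0 - \frac{437027}{60}\right) = 39 \left(- \frac{437027}{60}\right) = - \frac{5681351}{20}$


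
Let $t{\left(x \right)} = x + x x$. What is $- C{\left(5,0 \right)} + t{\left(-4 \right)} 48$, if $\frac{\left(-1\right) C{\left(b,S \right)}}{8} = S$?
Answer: $576$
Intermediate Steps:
$C{\left(b,S \right)} = - 8 S$
$t{\left(x \right)} = x + x^{2}$
$- C{\left(5,0 \right)} + t{\left(-4 \right)} 48 = - \left(-8\right) 0 + - 4 \left(1 - 4\right) 48 = \left(-1\right) 0 + \left(-4\right) \left(-3\right) 48 = 0 + 12 \cdot 48 = 0 + 576 = 576$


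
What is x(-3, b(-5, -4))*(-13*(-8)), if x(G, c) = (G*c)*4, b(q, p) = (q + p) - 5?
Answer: 17472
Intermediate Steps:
b(q, p) = -5 + p + q (b(q, p) = (p + q) - 5 = -5 + p + q)
x(G, c) = 4*G*c
x(-3, b(-5, -4))*(-13*(-8)) = (4*(-3)*(-5 - 4 - 5))*(-13*(-8)) = (4*(-3)*(-14))*104 = 168*104 = 17472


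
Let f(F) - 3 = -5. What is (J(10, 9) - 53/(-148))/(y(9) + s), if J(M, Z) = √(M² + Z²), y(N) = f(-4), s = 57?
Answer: 53/8140 + √181/55 ≈ 0.25112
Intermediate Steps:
f(F) = -2 (f(F) = 3 - 5 = -2)
y(N) = -2
(J(10, 9) - 53/(-148))/(y(9) + s) = (√(10² + 9²) - 53/(-148))/(-2 + 57) = (√(100 + 81) - 53*(-1/148))/55 = (√181 + 53/148)/55 = (53/148 + √181)/55 = 53/8140 + √181/55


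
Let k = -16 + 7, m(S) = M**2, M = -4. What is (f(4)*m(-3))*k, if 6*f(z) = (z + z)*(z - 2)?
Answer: -384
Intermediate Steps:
f(z) = z*(-2 + z)/3 (f(z) = ((z + z)*(z - 2))/6 = ((2*z)*(-2 + z))/6 = (2*z*(-2 + z))/6 = z*(-2 + z)/3)
m(S) = 16 (m(S) = (-4)**2 = 16)
k = -9
(f(4)*m(-3))*k = (((1/3)*4*(-2 + 4))*16)*(-9) = (((1/3)*4*2)*16)*(-9) = ((8/3)*16)*(-9) = (128/3)*(-9) = -384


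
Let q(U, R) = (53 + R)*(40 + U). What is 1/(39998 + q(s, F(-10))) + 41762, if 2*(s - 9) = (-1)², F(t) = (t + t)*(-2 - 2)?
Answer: 3890673208/93163 ≈ 41762.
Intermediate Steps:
F(t) = -8*t (F(t) = (2*t)*(-4) = -8*t)
s = 19/2 (s = 9 + (½)*(-1)² = 9 + (½)*1 = 9 + ½ = 19/2 ≈ 9.5000)
q(U, R) = (40 + U)*(53 + R)
1/(39998 + q(s, F(-10))) + 41762 = 1/(39998 + (2120 + 40*(-8*(-10)) + 53*(19/2) - 8*(-10)*(19/2))) + 41762 = 1/(39998 + (2120 + 40*80 + 1007/2 + 80*(19/2))) + 41762 = 1/(39998 + (2120 + 3200 + 1007/2 + 760)) + 41762 = 1/(39998 + 13167/2) + 41762 = 1/(93163/2) + 41762 = 2/93163 + 41762 = 3890673208/93163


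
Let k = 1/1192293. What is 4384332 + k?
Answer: 5227408353277/1192293 ≈ 4.3843e+6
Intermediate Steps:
k = 1/1192293 ≈ 8.3872e-7
4384332 + k = 4384332 + 1/1192293 = 5227408353277/1192293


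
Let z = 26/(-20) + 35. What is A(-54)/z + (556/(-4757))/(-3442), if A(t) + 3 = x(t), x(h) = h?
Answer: -4666380604/2758950589 ≈ -1.6914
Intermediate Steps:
A(t) = -3 + t
z = 337/10 (z = -1/20*26 + 35 = -13/10 + 35 = 337/10 ≈ 33.700)
A(-54)/z + (556/(-4757))/(-3442) = (-3 - 54)/(337/10) + (556/(-4757))/(-3442) = -57*10/337 + (556*(-1/4757))*(-1/3442) = -570/337 - 556/4757*(-1/3442) = -570/337 + 278/8186797 = -4666380604/2758950589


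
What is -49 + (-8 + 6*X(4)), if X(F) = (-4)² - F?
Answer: 15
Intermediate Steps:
X(F) = 16 - F
-49 + (-8 + 6*X(4)) = -49 + (-8 + 6*(16 - 1*4)) = -49 + (-8 + 6*(16 - 4)) = -49 + (-8 + 6*12) = -49 + (-8 + 72) = -49 + 64 = 15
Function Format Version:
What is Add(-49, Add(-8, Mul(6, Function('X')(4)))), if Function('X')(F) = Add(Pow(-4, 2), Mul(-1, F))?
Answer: 15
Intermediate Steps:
Function('X')(F) = Add(16, Mul(-1, F))
Add(-49, Add(-8, Mul(6, Function('X')(4)))) = Add(-49, Add(-8, Mul(6, Add(16, Mul(-1, 4))))) = Add(-49, Add(-8, Mul(6, Add(16, -4)))) = Add(-49, Add(-8, Mul(6, 12))) = Add(-49, Add(-8, 72)) = Add(-49, 64) = 15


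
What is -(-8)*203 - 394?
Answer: 1230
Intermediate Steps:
-(-8)*203 - 394 = -8*(-203) - 394 = 1624 - 394 = 1230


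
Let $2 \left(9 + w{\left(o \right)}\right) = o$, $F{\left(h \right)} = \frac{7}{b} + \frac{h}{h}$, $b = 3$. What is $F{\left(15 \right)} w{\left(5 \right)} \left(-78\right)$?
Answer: $1690$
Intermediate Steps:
$F{\left(h \right)} = \frac{10}{3}$ ($F{\left(h \right)} = \frac{7}{3} + \frac{h}{h} = 7 \cdot \frac{1}{3} + 1 = \frac{7}{3} + 1 = \frac{10}{3}$)
$w{\left(o \right)} = -9 + \frac{o}{2}$
$F{\left(15 \right)} w{\left(5 \right)} \left(-78\right) = \frac{10 \left(-9 + \frac{1}{2} \cdot 5\right)}{3} \left(-78\right) = \frac{10 \left(-9 + \frac{5}{2}\right)}{3} \left(-78\right) = \frac{10}{3} \left(- \frac{13}{2}\right) \left(-78\right) = \left(- \frac{65}{3}\right) \left(-78\right) = 1690$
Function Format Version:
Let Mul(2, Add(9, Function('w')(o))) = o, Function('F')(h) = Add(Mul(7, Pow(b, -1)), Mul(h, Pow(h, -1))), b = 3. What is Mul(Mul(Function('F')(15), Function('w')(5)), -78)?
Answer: 1690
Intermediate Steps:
Function('F')(h) = Rational(10, 3) (Function('F')(h) = Add(Mul(7, Pow(3, -1)), Mul(h, Pow(h, -1))) = Add(Mul(7, Rational(1, 3)), 1) = Add(Rational(7, 3), 1) = Rational(10, 3))
Function('w')(o) = Add(-9, Mul(Rational(1, 2), o))
Mul(Mul(Function('F')(15), Function('w')(5)), -78) = Mul(Mul(Rational(10, 3), Add(-9, Mul(Rational(1, 2), 5))), -78) = Mul(Mul(Rational(10, 3), Add(-9, Rational(5, 2))), -78) = Mul(Mul(Rational(10, 3), Rational(-13, 2)), -78) = Mul(Rational(-65, 3), -78) = 1690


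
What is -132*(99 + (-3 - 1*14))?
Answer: -10824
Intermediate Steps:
-132*(99 + (-3 - 1*14)) = -132*(99 + (-3 - 14)) = -132*(99 - 17) = -132*82 = -10824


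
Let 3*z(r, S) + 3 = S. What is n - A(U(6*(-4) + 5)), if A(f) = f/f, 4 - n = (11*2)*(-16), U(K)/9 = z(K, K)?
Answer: 355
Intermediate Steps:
z(r, S) = -1 + S/3
U(K) = -9 + 3*K (U(K) = 9*(-1 + K/3) = -9 + 3*K)
n = 356 (n = 4 - 11*2*(-16) = 4 - 22*(-16) = 4 - 1*(-352) = 4 + 352 = 356)
A(f) = 1
n - A(U(6*(-4) + 5)) = 356 - 1*1 = 356 - 1 = 355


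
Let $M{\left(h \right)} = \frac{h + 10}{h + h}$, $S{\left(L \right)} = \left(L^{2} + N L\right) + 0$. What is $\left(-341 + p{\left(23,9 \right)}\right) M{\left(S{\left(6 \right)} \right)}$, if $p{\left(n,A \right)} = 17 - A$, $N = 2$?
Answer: $- \frac{3219}{16} \approx -201.19$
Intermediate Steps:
$S{\left(L \right)} = L^{2} + 2 L$ ($S{\left(L \right)} = \left(L^{2} + 2 L\right) + 0 = L^{2} + 2 L$)
$M{\left(h \right)} = \frac{10 + h}{2 h}$
$\left(-341 + p{\left(23,9 \right)}\right) M{\left(S{\left(6 \right)} \right)} = \left(-341 + \left(17 - 9\right)\right) \frac{10 + 6 \left(2 + 6\right)}{2 \cdot 6 \left(2 + 6\right)} = \left(-341 + \left(17 - 9\right)\right) \frac{10 + 6 \cdot 8}{2 \cdot 6 \cdot 8} = \left(-341 + 8\right) \frac{10 + 48}{2 \cdot 48} = - 333 \cdot \frac{1}{2} \cdot \frac{1}{48} \cdot 58 = \left(-333\right) \frac{29}{48} = - \frac{3219}{16}$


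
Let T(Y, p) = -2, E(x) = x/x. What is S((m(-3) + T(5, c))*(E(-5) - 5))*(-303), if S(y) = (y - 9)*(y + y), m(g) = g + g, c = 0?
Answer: -446016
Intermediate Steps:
m(g) = 2*g
E(x) = 1
S(y) = 2*y*(-9 + y) (S(y) = (-9 + y)*(2*y) = 2*y*(-9 + y))
S((m(-3) + T(5, c))*(E(-5) - 5))*(-303) = (2*((2*(-3) - 2)*(1 - 5))*(-9 + (2*(-3) - 2)*(1 - 5)))*(-303) = (2*((-6 - 2)*(-4))*(-9 + (-6 - 2)*(-4)))*(-303) = (2*(-8*(-4))*(-9 - 8*(-4)))*(-303) = (2*32*(-9 + 32))*(-303) = (2*32*23)*(-303) = 1472*(-303) = -446016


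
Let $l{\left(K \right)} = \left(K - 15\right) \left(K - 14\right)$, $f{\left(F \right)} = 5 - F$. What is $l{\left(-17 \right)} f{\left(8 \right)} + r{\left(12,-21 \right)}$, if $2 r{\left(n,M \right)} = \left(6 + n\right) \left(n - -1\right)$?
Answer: $-2859$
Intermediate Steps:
$r{\left(n,M \right)} = \frac{\left(1 + n\right) \left(6 + n\right)}{2}$ ($r{\left(n,M \right)} = \frac{\left(6 + n\right) \left(n - -1\right)}{2} = \frac{\left(6 + n\right) \left(n + \left(-3 + 4\right)\right)}{2} = \frac{\left(6 + n\right) \left(n + 1\right)}{2} = \frac{\left(6 + n\right) \left(1 + n\right)}{2} = \frac{\left(1 + n\right) \left(6 + n\right)}{2}$)
$l{\left(K \right)} = \left(-15 + K\right) \left(-14 + K\right)$
$l{\left(-17 \right)} f{\left(8 \right)} + r{\left(12,-21 \right)} = \left(210 + \left(-17\right)^{2} - -493\right) \left(5 - 8\right) + \left(3 + \frac{12^{2}}{2} + \frac{7}{2} \cdot 12\right) = \left(210 + 289 + 493\right) \left(5 - 8\right) + \left(3 + \frac{1}{2} \cdot 144 + 42\right) = 992 \left(-3\right) + \left(3 + 72 + 42\right) = -2976 + 117 = -2859$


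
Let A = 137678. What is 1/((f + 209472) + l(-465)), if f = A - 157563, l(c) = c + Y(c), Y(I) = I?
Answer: 1/188657 ≈ 5.3006e-6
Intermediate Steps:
l(c) = 2*c (l(c) = c + c = 2*c)
f = -19885 (f = 137678 - 157563 = -19885)
1/((f + 209472) + l(-465)) = 1/((-19885 + 209472) + 2*(-465)) = 1/(189587 - 930) = 1/188657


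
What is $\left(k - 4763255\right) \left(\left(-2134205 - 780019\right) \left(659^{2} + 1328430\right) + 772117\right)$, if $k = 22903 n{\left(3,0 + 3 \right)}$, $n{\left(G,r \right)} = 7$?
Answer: $23644967838224317298$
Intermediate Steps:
$k = 160321$ ($k = 22903 \cdot 7 = 160321$)
$\left(k - 4763255\right) \left(\left(-2134205 - 780019\right) \left(659^{2} + 1328430\right) + 772117\right) = \left(160321 - 4763255\right) \left(\left(-2134205 - 780019\right) \left(659^{2} + 1328430\right) + 772117\right) = - 4602934 \left(- 2914224 \left(434281 + 1328430\right) + 772117\right) = - 4602934 \left(\left(-2914224\right) 1762711 + 772117\right) = - 4602934 \left(-5136934701264 + 772117\right) = \left(-4602934\right) \left(-5136933929147\right) = 23644967838224317298$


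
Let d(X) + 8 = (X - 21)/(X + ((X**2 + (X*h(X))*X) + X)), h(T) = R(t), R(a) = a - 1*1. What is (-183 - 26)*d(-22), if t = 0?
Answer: 5871/4 ≈ 1467.8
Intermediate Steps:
R(a) = -1 + a (R(a) = a - 1 = -1 + a)
h(T) = -1 (h(T) = -1 + 0 = -1)
d(X) = -8 + (-21 + X)/(2*X) (d(X) = -8 + (X - 21)/(X + ((X**2 + (X*(-1))*X) + X)) = -8 + (-21 + X)/(X + ((X**2 + (-X)*X) + X)) = -8 + (-21 + X)/(X + ((X**2 - X**2) + X)) = -8 + (-21 + X)/(X + (0 + X)) = -8 + (-21 + X)/(X + X) = -8 + (-21 + X)/((2*X)) = -8 + (-21 + X)*(1/(2*X)) = -8 + (-21 + X)/(2*X))
(-183 - 26)*d(-22) = (-183 - 26)*((3/2)*(-7 - 5*(-22))/(-22)) = -627*(-1)*(-7 + 110)/(2*22) = -627*(-1)*103/(2*22) = -209*(-309/44) = 5871/4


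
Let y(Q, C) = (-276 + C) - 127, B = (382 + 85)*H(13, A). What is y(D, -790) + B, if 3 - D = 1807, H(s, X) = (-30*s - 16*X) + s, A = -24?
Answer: 2076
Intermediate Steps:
H(s, X) = -29*s - 16*X
D = -1804 (D = 3 - 1*1807 = 3 - 1807 = -1804)
B = 3269 (B = (382 + 85)*(-29*13 - 16*(-24)) = 467*(-377 + 384) = 467*7 = 3269)
y(Q, C) = -403 + C
y(D, -790) + B = (-403 - 790) + 3269 = -1193 + 3269 = 2076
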